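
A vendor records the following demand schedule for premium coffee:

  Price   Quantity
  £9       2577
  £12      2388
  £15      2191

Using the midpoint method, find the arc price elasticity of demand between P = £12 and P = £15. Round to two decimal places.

-0.39

At P = 12, Q = 2388; at P = 15, Q = 2191.
ΔQ = -197, ΔP = 3. Midpoints: P̄ = 13.50, Q̄ = 2289.5.
ε = (ΔQ/ΔP)(P̄/Q̄) = (-197/3)(13.50/2289.5).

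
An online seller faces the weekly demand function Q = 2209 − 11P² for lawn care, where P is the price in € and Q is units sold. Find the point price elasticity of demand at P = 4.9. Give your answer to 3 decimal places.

-0.272

At P = 4.9, Q = 1944.890.
dQ/dP = −22P = -107.800.
ε = (dQ/dP)(P/Q) = (-107.800)(4.9/1944.890).
|ε| < 1, so demand is inelastic at this price.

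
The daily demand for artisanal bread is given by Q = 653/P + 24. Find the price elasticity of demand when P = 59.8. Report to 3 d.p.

-0.313

At P = 59.8, Q = 34.920.
dQ/dP = −653/P² = -0.183.
ε = (dQ/dP)(P/Q) = (-0.183)(59.8/34.920).
|ε| < 1, so demand is inelastic at this price.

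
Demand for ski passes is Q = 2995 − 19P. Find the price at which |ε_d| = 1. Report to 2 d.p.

78.82

For linear demand Q = a − bP, ε = −bP/(a − bP). |ε| = 1 when bP = a − bP, i.e. P = a/(2b).
P = 2995/(2·19) = 2995/38 = 78.8158.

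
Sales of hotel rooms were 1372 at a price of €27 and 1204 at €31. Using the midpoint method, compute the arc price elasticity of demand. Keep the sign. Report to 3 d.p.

ΔQ = 1204 − 1372 = -168; ΔP = 31 − 27 = 4.
Midpoints: P̄ = 29.00, Q̄ = 1288.0.
ε = (ΔQ/ΔP)(P̄/Q̄) = (-168/4)(29.00/1288.0).

-0.946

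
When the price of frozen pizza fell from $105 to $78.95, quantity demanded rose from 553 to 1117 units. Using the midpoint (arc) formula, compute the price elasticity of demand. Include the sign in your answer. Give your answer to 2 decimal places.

ΔQ = 1117 − 553 = 564; ΔP = 78.95 − 105 = -26.05.
Midpoints: P̄ = 91.97, Q̄ = 835.0.
ε = (ΔQ/ΔP)(P̄/Q̄) = (564/-26.05)(91.97/835.0).

-2.38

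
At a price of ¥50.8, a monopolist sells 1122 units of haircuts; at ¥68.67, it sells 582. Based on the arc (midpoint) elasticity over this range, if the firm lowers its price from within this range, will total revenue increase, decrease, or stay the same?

increase

Arc ε = (-540/17.87)(59.73/852.0) ≈ -2.119.
|ε| = 2.12 > 1, so demand is elastic. A price cut therefore raises total revenue.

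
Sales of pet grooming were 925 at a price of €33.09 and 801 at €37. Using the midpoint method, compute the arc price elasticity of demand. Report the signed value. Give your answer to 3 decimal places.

-1.288

ΔQ = 801 − 925 = -124; ΔP = 37 − 33.09 = 3.91.
Midpoints: P̄ = 35.05, Q̄ = 863.0.
ε = (ΔQ/ΔP)(P̄/Q̄) = (-124/3.91)(35.05/863.0).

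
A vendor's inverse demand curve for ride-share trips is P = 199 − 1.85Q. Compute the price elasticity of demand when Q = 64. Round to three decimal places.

-0.681

At Q = 64, P = 199 − 1.85(64) = 80.60.
dP/dQ = −1.85, so dQ/dP = 1/(−1.85) = -0.541.
ε = (dQ/dP)(P/Q) = (-0.541)(80.60/64).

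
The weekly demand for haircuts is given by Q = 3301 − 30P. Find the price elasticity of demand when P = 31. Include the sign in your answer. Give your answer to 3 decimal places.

At P = 31, Q = 2371.
dQ/dP = −30.
ε = (dQ/dP)(P/Q) = (-30)(31/2371).

-0.392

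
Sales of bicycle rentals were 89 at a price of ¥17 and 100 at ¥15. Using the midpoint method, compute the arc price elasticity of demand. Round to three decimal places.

ΔQ = 100 − 89 = 11; ΔP = 15 − 17 = -2.
Midpoints: P̄ = 16.00, Q̄ = 94.5.
ε = (ΔQ/ΔP)(P̄/Q̄) = (11/-2)(16.00/94.5).

-0.931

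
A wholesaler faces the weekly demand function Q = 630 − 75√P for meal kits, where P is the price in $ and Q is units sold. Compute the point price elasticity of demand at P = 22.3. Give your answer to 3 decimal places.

At P = 22.3, Q = 275.828.
dQ/dP = −75/(2√P) = -7.941.
ε = (dQ/dP)(P/Q) = (-7.941)(22.3/275.828).

-0.642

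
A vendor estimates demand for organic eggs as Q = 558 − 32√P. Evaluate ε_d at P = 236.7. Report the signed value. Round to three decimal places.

-3.748

At P = 236.7, Q = 65.678.
dQ/dP = −32/(2√P) = -1.040.
ε = (dQ/dP)(P/Q) = (-1.040)(236.7/65.678).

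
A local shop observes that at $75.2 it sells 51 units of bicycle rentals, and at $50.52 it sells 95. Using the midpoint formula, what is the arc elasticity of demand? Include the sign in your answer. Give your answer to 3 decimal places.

-1.535

ΔQ = 95 − 51 = 44; ΔP = 50.52 − 75.2 = -24.68.
Midpoints: P̄ = 62.86, Q̄ = 73.0.
ε = (ΔQ/ΔP)(P̄/Q̄) = (44/-24.68)(62.86/73.0).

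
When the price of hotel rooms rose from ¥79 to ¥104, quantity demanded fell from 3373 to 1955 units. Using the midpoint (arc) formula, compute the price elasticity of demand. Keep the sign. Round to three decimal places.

-1.948

ΔQ = 1955 − 3373 = -1418; ΔP = 104 − 79 = 25.
Midpoints: P̄ = 91.50, Q̄ = 2664.0.
ε = (ΔQ/ΔP)(P̄/Q̄) = (-1418/25)(91.50/2664.0).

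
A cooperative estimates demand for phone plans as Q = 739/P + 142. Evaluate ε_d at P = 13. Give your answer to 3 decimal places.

-0.286

At P = 13, Q = 198.846.
dQ/dP = −739/P² = -4.373.
ε = (dQ/dP)(P/Q) = (-4.373)(13/198.846).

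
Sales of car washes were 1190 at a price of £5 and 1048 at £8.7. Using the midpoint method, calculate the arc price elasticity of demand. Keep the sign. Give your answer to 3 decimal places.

ΔQ = 1048 − 1190 = -142; ΔP = 8.7 − 5 = 3.7.
Midpoints: P̄ = 6.85, Q̄ = 1119.0.
ε = (ΔQ/ΔP)(P̄/Q̄) = (-142/3.7)(6.85/1119.0).

-0.235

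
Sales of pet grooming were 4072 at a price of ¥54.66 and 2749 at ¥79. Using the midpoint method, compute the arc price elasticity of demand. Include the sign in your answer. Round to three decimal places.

ΔQ = 2749 − 4072 = -1323; ΔP = 79 − 54.66 = 24.34.
Midpoints: P̄ = 66.83, Q̄ = 3410.5.
ε = (ΔQ/ΔP)(P̄/Q̄) = (-1323/24.34)(66.83/3410.5).

-1.065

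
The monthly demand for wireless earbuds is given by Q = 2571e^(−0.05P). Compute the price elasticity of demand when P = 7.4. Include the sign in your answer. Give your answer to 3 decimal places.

At P = 7.4, Q = 1775.878.
dQ/dP = −0.05·2571e^(−0.05P) = −0.05Q = -88.794.
ε = (dQ/dP)(P/Q) = (-88.794)(7.4/1775.878).
|ε| < 1, so demand is inelastic at this price.

-0.370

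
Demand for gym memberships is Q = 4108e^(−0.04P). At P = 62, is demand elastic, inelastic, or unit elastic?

Q = 344.017, dQ/dP = -13.761.
ε = (dQ/dP)(P/Q) ≈ -2.480.
|ε| = 2.48 > 1.

elastic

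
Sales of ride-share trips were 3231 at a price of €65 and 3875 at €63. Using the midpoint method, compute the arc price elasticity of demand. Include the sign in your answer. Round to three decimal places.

ΔQ = 3875 − 3231 = 644; ΔP = 63 − 65 = -2.
Midpoints: P̄ = 64.00, Q̄ = 3553.0.
ε = (ΔQ/ΔP)(P̄/Q̄) = (644/-2)(64.00/3553.0).

-5.800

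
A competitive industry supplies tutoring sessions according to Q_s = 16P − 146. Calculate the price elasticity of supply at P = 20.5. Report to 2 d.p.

At P = 20.5, Q_s = 182.
dQ_s/dP = 16.
ε_s = (dQ_s/dP)(P/Q_s) = (16)(20.5/182).

1.80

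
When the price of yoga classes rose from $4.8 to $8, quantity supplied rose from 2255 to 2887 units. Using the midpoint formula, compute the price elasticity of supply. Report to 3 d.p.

0.492

ΔQ = 2887 − 2255 = 632; ΔP = 8 − 4.8 = 3.2.
Midpoints: P̄ = 6.40, Q̄ = 2571.0.
ε_s = (ΔQ/ΔP)(P̄/Q̄) = (632/3.2)(6.40/2571.0).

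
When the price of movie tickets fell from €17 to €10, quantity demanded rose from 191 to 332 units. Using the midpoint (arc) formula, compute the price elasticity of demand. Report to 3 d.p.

ΔQ = 332 − 191 = 141; ΔP = 10 − 17 = -7.
Midpoints: P̄ = 13.50, Q̄ = 261.5.
ε = (ΔQ/ΔP)(P̄/Q̄) = (141/-7)(13.50/261.5).

-1.040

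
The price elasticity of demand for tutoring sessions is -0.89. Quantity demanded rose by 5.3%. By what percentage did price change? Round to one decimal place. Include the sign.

%ΔP ≈ %ΔQ / ε = (5.3%)/(-0.89) = -5.96%.

-6.0%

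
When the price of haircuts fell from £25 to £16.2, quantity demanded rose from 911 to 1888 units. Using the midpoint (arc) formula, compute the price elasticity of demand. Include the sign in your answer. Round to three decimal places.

-1.634

ΔQ = 1888 − 911 = 977; ΔP = 16.2 − 25 = -8.8.
Midpoints: P̄ = 20.60, Q̄ = 1399.5.
ε = (ΔQ/ΔP)(P̄/Q̄) = (977/-8.8)(20.60/1399.5).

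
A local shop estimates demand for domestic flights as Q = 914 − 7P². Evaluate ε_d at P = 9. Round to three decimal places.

At P = 9, Q = 347.
dQ/dP = −14P = -126.
ε = (dQ/dP)(P/Q) = (-126)(9/347).

-3.268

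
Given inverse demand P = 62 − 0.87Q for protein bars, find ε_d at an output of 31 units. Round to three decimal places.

At Q = 31, P = 62 − 0.87(31) = 35.03.
dP/dQ = −0.87, so dQ/dP = 1/(−0.87) = -1.149.
ε = (dQ/dP)(P/Q) = (-1.149)(35.03/31).

-1.299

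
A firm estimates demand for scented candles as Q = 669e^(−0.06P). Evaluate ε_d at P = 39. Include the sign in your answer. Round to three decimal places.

At P = 39, Q = 64.443.
dQ/dP = −0.06·669e^(−0.06P) = −0.06Q = -3.867.
ε = (dQ/dP)(P/Q) = (-3.867)(39/64.443).

-2.340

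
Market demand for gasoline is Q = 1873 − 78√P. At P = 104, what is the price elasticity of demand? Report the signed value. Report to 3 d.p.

At P = 104, Q = 1077.553.
dQ/dP = −78/(2√P) = -3.824.
ε = (dQ/dP)(P/Q) = (-3.824)(104/1077.553).

-0.369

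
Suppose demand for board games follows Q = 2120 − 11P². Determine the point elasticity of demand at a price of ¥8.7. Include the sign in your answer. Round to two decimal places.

-1.29

At P = 8.7, Q = 1287.410.
dQ/dP = −22P = -191.400.
ε = (dQ/dP)(P/Q) = (-191.400)(8.7/1287.410).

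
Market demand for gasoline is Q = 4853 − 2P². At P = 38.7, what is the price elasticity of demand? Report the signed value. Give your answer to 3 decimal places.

At P = 38.7, Q = 1857.620.
dQ/dP = −4P = -154.800.
ε = (dQ/dP)(P/Q) = (-154.800)(38.7/1857.620).

-3.225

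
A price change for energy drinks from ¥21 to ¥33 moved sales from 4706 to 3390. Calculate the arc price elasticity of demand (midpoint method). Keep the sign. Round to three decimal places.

-0.731

ΔQ = 3390 − 4706 = -1316; ΔP = 33 − 21 = 12.
Midpoints: P̄ = 27.00, Q̄ = 4048.0.
ε = (ΔQ/ΔP)(P̄/Q̄) = (-1316/12)(27.00/4048.0).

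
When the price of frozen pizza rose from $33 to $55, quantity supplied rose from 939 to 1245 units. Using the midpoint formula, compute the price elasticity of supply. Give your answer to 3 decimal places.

0.560

ΔQ = 1245 − 939 = 306; ΔP = 55 − 33 = 22.
Midpoints: P̄ = 44.00, Q̄ = 1092.0.
ε_s = (ΔQ/ΔP)(P̄/Q̄) = (306/22)(44.00/1092.0).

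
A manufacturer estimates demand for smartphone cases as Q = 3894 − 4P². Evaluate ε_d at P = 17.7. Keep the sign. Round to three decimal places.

At P = 17.7, Q = 2640.840.
dQ/dP = −8P = -141.600.
ε = (dQ/dP)(P/Q) = (-141.600)(17.7/2640.840).

-0.949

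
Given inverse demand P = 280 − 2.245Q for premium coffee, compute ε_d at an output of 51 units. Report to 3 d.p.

At Q = 51, P = 280 − 2.245(51) = 165.50.
dP/dQ = −2.245, so dQ/dP = 1/(−2.245) = -0.445.
ε = (dQ/dP)(P/Q) = (-0.445)(165.50/51).

-1.446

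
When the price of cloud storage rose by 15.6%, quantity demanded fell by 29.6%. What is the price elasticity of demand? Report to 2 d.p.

-1.90

ε = %ΔQ / %ΔP = (-29.6)/(15.6) = -1.897.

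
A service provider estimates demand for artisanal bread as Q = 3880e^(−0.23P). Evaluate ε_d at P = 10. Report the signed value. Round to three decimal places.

At P = 10, Q = 389.004.
dQ/dP = −0.23·3880e^(−0.23P) = −0.23Q = -89.471.
ε = (dQ/dP)(P/Q) = (-89.471)(10/389.004).

-2.300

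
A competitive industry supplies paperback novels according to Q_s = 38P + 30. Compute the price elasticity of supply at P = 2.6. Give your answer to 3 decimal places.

At P = 2.6, Q_s = 128.80.
dQ_s/dP = 38.
ε_s = (dQ_s/dP)(P/Q_s) = (38)(2.6/128.80).

0.767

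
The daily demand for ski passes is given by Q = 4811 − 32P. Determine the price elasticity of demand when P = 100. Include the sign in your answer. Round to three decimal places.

-1.986

At P = 100, Q = 1611.
dQ/dP = −32.
ε = (dQ/dP)(P/Q) = (-32)(100/1611).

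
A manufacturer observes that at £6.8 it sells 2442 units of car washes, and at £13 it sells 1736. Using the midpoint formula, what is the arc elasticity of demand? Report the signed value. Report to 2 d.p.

-0.54

ΔQ = 1736 − 2442 = -706; ΔP = 13 − 6.8 = 6.2.
Midpoints: P̄ = 9.90, Q̄ = 2089.0.
ε = (ΔQ/ΔP)(P̄/Q̄) = (-706/6.2)(9.90/2089.0).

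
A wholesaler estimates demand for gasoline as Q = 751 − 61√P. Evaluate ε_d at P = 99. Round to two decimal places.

-2.11

At P = 99, Q = 144.058.
dQ/dP = −61/(2√P) = -3.065.
ε = (dQ/dP)(P/Q) = (-3.065)(99/144.058).
|ε| > 1, so demand is elastic at this price.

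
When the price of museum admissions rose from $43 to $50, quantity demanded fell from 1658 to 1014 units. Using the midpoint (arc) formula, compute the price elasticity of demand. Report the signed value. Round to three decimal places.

ΔQ = 1014 − 1658 = -644; ΔP = 50 − 43 = 7.
Midpoints: P̄ = 46.50, Q̄ = 1336.0.
ε = (ΔQ/ΔP)(P̄/Q̄) = (-644/7)(46.50/1336.0).

-3.202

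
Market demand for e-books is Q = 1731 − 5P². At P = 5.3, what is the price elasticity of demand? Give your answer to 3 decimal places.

At P = 5.3, Q = 1590.550.
dQ/dP = −10P = -53.
ε = (dQ/dP)(P/Q) = (-53)(5.3/1590.550).
|ε| < 1, so demand is inelastic at this price.

-0.177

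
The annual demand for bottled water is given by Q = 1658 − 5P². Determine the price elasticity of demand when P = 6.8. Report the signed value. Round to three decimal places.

At P = 6.8, Q = 1426.800.
dQ/dP = −10P = -68.
ε = (dQ/dP)(P/Q) = (-68)(6.8/1426.800).

-0.324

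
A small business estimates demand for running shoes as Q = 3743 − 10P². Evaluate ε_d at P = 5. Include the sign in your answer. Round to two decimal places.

At P = 5, Q = 3493.
dQ/dP = −20P = -100.
ε = (dQ/dP)(P/Q) = (-100)(5/3493).

-0.14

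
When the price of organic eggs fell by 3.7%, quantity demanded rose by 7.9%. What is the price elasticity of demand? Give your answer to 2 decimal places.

-2.14

ε = %ΔQ / %ΔP = (7.9)/(-3.7) = -2.135.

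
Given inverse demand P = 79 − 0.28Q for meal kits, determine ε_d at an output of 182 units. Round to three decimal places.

At Q = 182, P = 79 − 0.28(182) = 28.04.
dP/dQ = −0.28, so dQ/dP = 1/(−0.28) = -3.571.
ε = (dQ/dP)(P/Q) = (-3.571)(28.04/182).

-0.550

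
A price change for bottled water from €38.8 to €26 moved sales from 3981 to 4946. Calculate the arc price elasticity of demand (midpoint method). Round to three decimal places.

-0.547

ΔQ = 4946 − 3981 = 965; ΔP = 26 − 38.8 = -12.8.
Midpoints: P̄ = 32.40, Q̄ = 4463.5.
ε = (ΔQ/ΔP)(P̄/Q̄) = (965/-12.8)(32.40/4463.5).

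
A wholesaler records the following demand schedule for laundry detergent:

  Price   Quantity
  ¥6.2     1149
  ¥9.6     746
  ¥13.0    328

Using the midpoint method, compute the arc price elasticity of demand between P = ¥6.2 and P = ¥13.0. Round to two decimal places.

-1.57

At P = 6.2, Q = 1149; at P = 13.0, Q = 328.
ΔQ = -821, ΔP = 6.8. Midpoints: P̄ = 9.60, Q̄ = 738.5.
ε = (ΔQ/ΔP)(P̄/Q̄) = (-821/6.8)(9.60/738.5).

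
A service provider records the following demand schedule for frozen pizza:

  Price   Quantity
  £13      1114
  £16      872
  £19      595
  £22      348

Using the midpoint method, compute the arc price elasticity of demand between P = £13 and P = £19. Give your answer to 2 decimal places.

At P = 13, Q = 1114; at P = 19, Q = 595.
ΔQ = -519, ΔP = 6. Midpoints: P̄ = 16.00, Q̄ = 854.5.
ε = (ΔQ/ΔP)(P̄/Q̄) = (-519/6)(16.00/854.5).

-1.62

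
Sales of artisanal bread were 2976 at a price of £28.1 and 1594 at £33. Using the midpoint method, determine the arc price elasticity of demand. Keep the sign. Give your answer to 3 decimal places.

ΔQ = 1594 − 2976 = -1382; ΔP = 33 − 28.1 = 4.9.
Midpoints: P̄ = 30.55, Q̄ = 2285.0.
ε = (ΔQ/ΔP)(P̄/Q̄) = (-1382/4.9)(30.55/2285.0).

-3.771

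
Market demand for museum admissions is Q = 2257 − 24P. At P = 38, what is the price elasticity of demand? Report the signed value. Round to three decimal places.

-0.678

At P = 38, Q = 1345.
dQ/dP = −24.
ε = (dQ/dP)(P/Q) = (-24)(38/1345).
|ε| < 1, so demand is inelastic at this price.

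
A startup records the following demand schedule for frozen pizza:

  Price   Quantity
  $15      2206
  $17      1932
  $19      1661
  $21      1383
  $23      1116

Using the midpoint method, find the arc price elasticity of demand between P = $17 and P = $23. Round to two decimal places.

At P = 17, Q = 1932; at P = 23, Q = 1116.
ΔQ = -816, ΔP = 6. Midpoints: P̄ = 20.00, Q̄ = 1524.0.
ε = (ΔQ/ΔP)(P̄/Q̄) = (-816/6)(20.00/1524.0).

-1.78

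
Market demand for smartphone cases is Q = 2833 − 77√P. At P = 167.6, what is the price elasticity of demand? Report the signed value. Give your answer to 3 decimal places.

At P = 167.6, Q = 1836.155.
dQ/dP = −77/(2√P) = -2.974.
ε = (dQ/dP)(P/Q) = (-2.974)(167.6/1836.155).
|ε| < 1, so demand is inelastic at this price.

-0.271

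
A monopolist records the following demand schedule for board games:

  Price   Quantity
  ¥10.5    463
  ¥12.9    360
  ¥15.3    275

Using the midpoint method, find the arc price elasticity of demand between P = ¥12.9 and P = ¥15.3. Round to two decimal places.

At P = 12.9, Q = 360; at P = 15.3, Q = 275.
ΔQ = -85, ΔP = 2.4. Midpoints: P̄ = 14.10, Q̄ = 317.5.
ε = (ΔQ/ΔP)(P̄/Q̄) = (-85/2.4)(14.10/317.5).

-1.57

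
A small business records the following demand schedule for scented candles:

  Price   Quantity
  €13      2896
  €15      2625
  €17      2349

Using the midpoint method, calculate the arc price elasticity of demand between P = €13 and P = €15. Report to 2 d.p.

At P = 13, Q = 2896; at P = 15, Q = 2625.
ΔQ = -271, ΔP = 2. Midpoints: P̄ = 14.00, Q̄ = 2760.5.
ε = (ΔQ/ΔP)(P̄/Q̄) = (-271/2)(14.00/2760.5).

-0.69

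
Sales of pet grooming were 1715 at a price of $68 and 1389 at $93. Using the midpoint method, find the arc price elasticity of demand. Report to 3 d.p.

ΔQ = 1389 − 1715 = -326; ΔP = 93 − 68 = 25.
Midpoints: P̄ = 80.50, Q̄ = 1552.0.
ε = (ΔQ/ΔP)(P̄/Q̄) = (-326/25)(80.50/1552.0).

-0.676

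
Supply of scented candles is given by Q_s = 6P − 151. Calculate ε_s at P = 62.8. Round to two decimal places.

1.67

At P = 62.8, Q_s = 225.80.
dQ_s/dP = 6.
ε_s = (dQ_s/dP)(P/Q_s) = (6)(62.8/225.80).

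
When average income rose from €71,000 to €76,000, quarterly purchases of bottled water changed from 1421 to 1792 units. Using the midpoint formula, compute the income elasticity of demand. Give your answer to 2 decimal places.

3.39

ΔQ = 371, ΔI = 5000. Midpoints: Ī = 73,500, Q̄ = 1606.5.
ε_I = (ΔQ/ΔI)(Ī/Q̄) = (371/5000)(73500/1606.5).
ε_I > 0, so the good is normal.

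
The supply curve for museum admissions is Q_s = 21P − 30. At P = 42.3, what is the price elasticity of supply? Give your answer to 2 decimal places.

1.03

At P = 42.3, Q_s = 858.30.
dQ_s/dP = 21.
ε_s = (dQ_s/dP)(P/Q_s) = (21)(42.3/858.30).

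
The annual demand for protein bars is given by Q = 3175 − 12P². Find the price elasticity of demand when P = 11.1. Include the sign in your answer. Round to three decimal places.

-1.743

At P = 11.1, Q = 1696.480.
dQ/dP = −24P = -266.400.
ε = (dQ/dP)(P/Q) = (-266.400)(11.1/1696.480).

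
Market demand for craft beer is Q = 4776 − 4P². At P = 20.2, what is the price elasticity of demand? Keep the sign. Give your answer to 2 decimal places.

-1.04

At P = 20.2, Q = 3143.840.
dQ/dP = −8P = -161.600.
ε = (dQ/dP)(P/Q) = (-161.600)(20.2/3143.840).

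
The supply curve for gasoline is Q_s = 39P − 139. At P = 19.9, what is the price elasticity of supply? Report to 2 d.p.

1.22

At P = 19.9, Q_s = 637.10.
dQ_s/dP = 39.
ε_s = (dQ_s/dP)(P/Q_s) = (39)(19.9/637.10).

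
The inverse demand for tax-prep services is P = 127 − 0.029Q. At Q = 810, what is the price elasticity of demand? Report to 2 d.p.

-4.41

At Q = 810, P = 127 − 0.029(810) = 103.51.
dP/dQ = −0.029, so dQ/dP = 1/(−0.029) = -34.483.
ε = (dQ/dP)(P/Q) = (-34.483)(103.51/810).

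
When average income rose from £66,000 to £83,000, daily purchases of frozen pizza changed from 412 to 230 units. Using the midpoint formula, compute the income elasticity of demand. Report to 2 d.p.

-2.48

ΔQ = -182, ΔI = 17000. Midpoints: Ī = 74,500, Q̄ = 321.0.
ε_I = (ΔQ/ΔI)(Ī/Q̄) = (-182/17000)(74500/321.0).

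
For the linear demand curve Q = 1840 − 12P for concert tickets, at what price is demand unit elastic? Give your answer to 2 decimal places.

For linear demand Q = a − bP, ε = −bP/(a − bP). |ε| = 1 when bP = a − bP, i.e. P = a/(2b).
P = 1840/(2·12) = 1840/24 = 76.6667.

76.67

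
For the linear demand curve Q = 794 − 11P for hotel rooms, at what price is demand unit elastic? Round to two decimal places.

36.09

For linear demand Q = a − bP, ε = −bP/(a − bP). |ε| = 1 when bP = a − bP, i.e. P = a/(2b).
P = 794/(2·11) = 794/22 = 36.0909.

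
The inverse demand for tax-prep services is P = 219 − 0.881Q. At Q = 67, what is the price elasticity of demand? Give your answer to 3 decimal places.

At Q = 67, P = 219 − 0.881(67) = 159.97.
dP/dQ = −0.881, so dQ/dP = 1/(−0.881) = -1.135.
ε = (dQ/dP)(P/Q) = (-1.135)(159.97/67).

-2.710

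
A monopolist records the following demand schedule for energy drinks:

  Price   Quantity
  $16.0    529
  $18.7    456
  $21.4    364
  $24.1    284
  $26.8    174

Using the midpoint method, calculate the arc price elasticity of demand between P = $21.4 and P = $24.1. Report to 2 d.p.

-2.08

At P = 21.4, Q = 364; at P = 24.1, Q = 284.
ΔQ = -80, ΔP = 2.7. Midpoints: P̄ = 22.75, Q̄ = 324.0.
ε = (ΔQ/ΔP)(P̄/Q̄) = (-80/2.7)(22.75/324.0).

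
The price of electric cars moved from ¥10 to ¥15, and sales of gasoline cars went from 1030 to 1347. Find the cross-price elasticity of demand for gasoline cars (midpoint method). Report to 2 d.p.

0.67

ΔQ_x = 1347 − 1030 = 317; ΔP_y = 15 − 10 = 5.
Midpoints: P̄_y = 12.50, Q̄_x = 1188.5.
ε_xy = (ΔQ_x/ΔP_y)(P̄_y/Q̄_x) = (317/5)(12.50/1188.5).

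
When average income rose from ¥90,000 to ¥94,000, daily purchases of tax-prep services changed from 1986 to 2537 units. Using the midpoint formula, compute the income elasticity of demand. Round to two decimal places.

ΔQ = 551, ΔI = 4000. Midpoints: Ī = 92,000, Q̄ = 2261.5.
ε_I = (ΔQ/ΔI)(Ī/Q̄) = (551/4000)(92000/2261.5).
ε_I > 0, so the good is normal.

5.60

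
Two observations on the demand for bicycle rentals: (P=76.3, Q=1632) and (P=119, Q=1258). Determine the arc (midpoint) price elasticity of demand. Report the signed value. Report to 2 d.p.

-0.59

ΔQ = 1258 − 1632 = -374; ΔP = 119 − 76.3 = 42.7.
Midpoints: P̄ = 97.65, Q̄ = 1445.0.
ε = (ΔQ/ΔP)(P̄/Q̄) = (-374/42.7)(97.65/1445.0).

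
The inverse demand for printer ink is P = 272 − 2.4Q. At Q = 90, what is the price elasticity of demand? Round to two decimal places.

At Q = 90, P = 272 − 2.4(90) = 56.00.
dP/dQ = −2.4, so dQ/dP = 1/(−2.4) = -0.417.
ε = (dQ/dP)(P/Q) = (-0.417)(56.00/90).

-0.26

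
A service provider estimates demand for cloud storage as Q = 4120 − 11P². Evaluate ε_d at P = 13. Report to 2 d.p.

-1.64

At P = 13, Q = 2261.
dQ/dP = −22P = -286.
ε = (dQ/dP)(P/Q) = (-286)(13/2261).
|ε| > 1, so demand is elastic at this price.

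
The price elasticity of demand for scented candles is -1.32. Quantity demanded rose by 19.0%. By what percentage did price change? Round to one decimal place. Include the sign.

-14.4%

%ΔP ≈ %ΔQ / ε = (19.0%)/(-1.32) = -14.39%.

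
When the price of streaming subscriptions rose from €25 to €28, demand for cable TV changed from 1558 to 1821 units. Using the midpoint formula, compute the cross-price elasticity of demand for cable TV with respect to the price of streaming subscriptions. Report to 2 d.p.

1.38

ΔQ_x = 1821 − 1558 = 263; ΔP_y = 28 − 25 = 3.
Midpoints: P̄_y = 26.50, Q̄_x = 1689.5.
ε_xy = (ΔQ_x/ΔP_y)(P̄_y/Q̄_x) = (263/3)(26.50/1689.5).
ε_xy > 0, so the goods are substitutes.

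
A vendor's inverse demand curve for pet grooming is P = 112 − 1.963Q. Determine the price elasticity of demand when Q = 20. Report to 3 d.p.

At Q = 20, P = 112 − 1.963(20) = 72.74.
dP/dQ = −1.963, so dQ/dP = 1/(−1.963) = -0.509.
ε = (dQ/dP)(P/Q) = (-0.509)(72.74/20).

-1.853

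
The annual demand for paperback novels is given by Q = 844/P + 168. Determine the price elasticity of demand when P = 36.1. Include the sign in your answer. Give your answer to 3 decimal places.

-0.122

At P = 36.1, Q = 191.380.
dQ/dP = −844/P² = -0.648.
ε = (dQ/dP)(P/Q) = (-0.648)(36.1/191.380).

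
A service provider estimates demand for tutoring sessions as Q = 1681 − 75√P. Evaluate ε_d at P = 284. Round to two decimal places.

-1.52

At P = 284, Q = 417.078.
dQ/dP = −75/(2√P) = -2.225.
ε = (dQ/dP)(P/Q) = (-2.225)(284/417.078).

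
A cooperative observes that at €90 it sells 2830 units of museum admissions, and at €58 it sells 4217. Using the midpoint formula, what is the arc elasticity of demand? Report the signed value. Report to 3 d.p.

ΔQ = 4217 − 2830 = 1387; ΔP = 58 − 90 = -32.
Midpoints: P̄ = 74.00, Q̄ = 3523.5.
ε = (ΔQ/ΔP)(P̄/Q̄) = (1387/-32)(74.00/3523.5).

-0.910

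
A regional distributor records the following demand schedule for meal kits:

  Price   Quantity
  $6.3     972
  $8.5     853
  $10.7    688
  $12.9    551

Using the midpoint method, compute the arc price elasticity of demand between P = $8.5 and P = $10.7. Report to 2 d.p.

-0.93

At P = 8.5, Q = 853; at P = 10.7, Q = 688.
ΔQ = -165, ΔP = 2.2. Midpoints: P̄ = 9.60, Q̄ = 770.5.
ε = (ΔQ/ΔP)(P̄/Q̄) = (-165/2.2)(9.60/770.5).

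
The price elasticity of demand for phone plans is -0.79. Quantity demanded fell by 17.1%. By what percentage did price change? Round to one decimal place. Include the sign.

%ΔP ≈ %ΔQ / ε = (-17.1%)/(-0.79) = 21.65%.

21.6%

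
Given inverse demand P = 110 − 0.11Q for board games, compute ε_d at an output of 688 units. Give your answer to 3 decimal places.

At Q = 688, P = 110 − 0.11(688) = 34.32.
dP/dQ = −0.11, so dQ/dP = 1/(−0.11) = -9.091.
ε = (dQ/dP)(P/Q) = (-9.091)(34.32/688).

-0.453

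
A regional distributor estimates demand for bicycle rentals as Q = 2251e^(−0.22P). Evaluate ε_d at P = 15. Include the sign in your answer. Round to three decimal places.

-3.300

At P = 15, Q = 83.024.
dQ/dP = −0.22·2251e^(−0.22P) = −0.22Q = -18.265.
ε = (dQ/dP)(P/Q) = (-18.265)(15/83.024).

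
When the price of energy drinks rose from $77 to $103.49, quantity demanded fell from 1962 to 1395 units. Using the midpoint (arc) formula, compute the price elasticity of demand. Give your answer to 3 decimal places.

ΔQ = 1395 − 1962 = -567; ΔP = 103.49 − 77 = 26.49.
Midpoints: P̄ = 90.25, Q̄ = 1678.5.
ε = (ΔQ/ΔP)(P̄/Q̄) = (-567/26.49)(90.25/1678.5).

-1.151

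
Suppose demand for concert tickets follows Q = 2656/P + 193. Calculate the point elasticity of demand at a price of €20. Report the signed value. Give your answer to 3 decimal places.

-0.408

At P = 20, Q = 325.800.
dQ/dP = −2656/P² = -6.640.
ε = (dQ/dP)(P/Q) = (-6.640)(20/325.800).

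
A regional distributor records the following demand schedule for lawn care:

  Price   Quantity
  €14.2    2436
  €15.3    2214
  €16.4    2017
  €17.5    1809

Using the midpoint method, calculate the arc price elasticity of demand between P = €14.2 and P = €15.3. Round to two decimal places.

At P = 14.2, Q = 2436; at P = 15.3, Q = 2214.
ΔQ = -222, ΔP = 1.1. Midpoints: P̄ = 14.75, Q̄ = 2325.0.
ε = (ΔQ/ΔP)(P̄/Q̄) = (-222/1.1)(14.75/2325.0).

-1.28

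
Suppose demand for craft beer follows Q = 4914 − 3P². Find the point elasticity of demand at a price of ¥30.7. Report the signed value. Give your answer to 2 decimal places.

At P = 30.7, Q = 2086.530.
dQ/dP = −6P = -184.200.
ε = (dQ/dP)(P/Q) = (-184.200)(30.7/2086.530).

-2.71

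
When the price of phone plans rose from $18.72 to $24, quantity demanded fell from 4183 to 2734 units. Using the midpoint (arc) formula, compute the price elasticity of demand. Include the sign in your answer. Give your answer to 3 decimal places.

-1.695

ΔQ = 2734 − 4183 = -1449; ΔP = 24 − 18.72 = 5.28.
Midpoints: P̄ = 21.36, Q̄ = 3458.5.
ε = (ΔQ/ΔP)(P̄/Q̄) = (-1449/5.28)(21.36/3458.5).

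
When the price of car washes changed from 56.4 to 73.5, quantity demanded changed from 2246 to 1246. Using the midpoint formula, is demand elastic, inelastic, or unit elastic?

elastic

Arc ε ≈ -2.175.
|ε| = 2.18 > 1.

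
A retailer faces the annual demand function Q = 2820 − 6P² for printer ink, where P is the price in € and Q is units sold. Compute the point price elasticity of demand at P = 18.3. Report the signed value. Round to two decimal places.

-4.96

At P = 18.3, Q = 810.660.
dQ/dP = −12P = -219.600.
ε = (dQ/dP)(P/Q) = (-219.600)(18.3/810.660).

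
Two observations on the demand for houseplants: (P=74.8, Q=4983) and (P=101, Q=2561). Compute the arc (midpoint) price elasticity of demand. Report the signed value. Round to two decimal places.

ΔQ = 2561 − 4983 = -2422; ΔP = 101 − 74.8 = 26.2.
Midpoints: P̄ = 87.90, Q̄ = 3772.0.
ε = (ΔQ/ΔP)(P̄/Q̄) = (-2422/26.2)(87.90/3772.0).

-2.15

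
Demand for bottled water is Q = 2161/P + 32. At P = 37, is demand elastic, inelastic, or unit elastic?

inelastic

Q = 90.405, dQ/dP = -1.579.
ε = (dQ/dP)(P/Q) ≈ -0.646.
|ε| = 0.65 < 1.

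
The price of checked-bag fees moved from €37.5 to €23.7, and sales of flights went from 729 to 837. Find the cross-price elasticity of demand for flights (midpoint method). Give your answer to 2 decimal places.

ΔQ_x = 837 − 729 = 108; ΔP_y = 23.7 − 37.5 = -13.8.
Midpoints: P̄_y = 30.60, Q̄_x = 783.0.
ε_xy = (ΔQ_x/ΔP_y)(P̄_y/Q̄_x) = (108/-13.8)(30.60/783.0).

-0.31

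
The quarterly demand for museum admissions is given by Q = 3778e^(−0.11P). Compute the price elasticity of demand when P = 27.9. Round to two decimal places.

-3.07

At P = 27.9, Q = 175.555.
dQ/dP = −0.11·3778e^(−0.11P) = −0.11Q = -19.311.
ε = (dQ/dP)(P/Q) = (-19.311)(27.9/175.555).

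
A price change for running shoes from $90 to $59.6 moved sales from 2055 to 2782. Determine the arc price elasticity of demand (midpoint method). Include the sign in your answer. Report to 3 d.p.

ΔQ = 2782 − 2055 = 727; ΔP = 59.6 − 90 = -30.4.
Midpoints: P̄ = 74.80, Q̄ = 2418.5.
ε = (ΔQ/ΔP)(P̄/Q̄) = (727/-30.4)(74.80/2418.5).

-0.740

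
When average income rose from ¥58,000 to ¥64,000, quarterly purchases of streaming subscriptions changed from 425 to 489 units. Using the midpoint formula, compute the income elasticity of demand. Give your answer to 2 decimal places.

1.42

ΔQ = 64, ΔI = 6000. Midpoints: Ī = 61,000, Q̄ = 457.0.
ε_I = (ΔQ/ΔI)(Ī/Q̄) = (64/6000)(61000/457.0).
ε_I > 0, so the good is normal.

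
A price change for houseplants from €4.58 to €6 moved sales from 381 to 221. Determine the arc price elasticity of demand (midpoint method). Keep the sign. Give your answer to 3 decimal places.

-1.980

ΔQ = 221 − 381 = -160; ΔP = 6 − 4.58 = 1.42.
Midpoints: P̄ = 5.29, Q̄ = 301.0.
ε = (ΔQ/ΔP)(P̄/Q̄) = (-160/1.42)(5.29/301.0).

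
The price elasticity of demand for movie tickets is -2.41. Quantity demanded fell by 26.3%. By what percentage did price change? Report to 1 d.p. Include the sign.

10.9%

%ΔP ≈ %ΔQ / ε = (-26.3%)/(-2.41) = 10.91%.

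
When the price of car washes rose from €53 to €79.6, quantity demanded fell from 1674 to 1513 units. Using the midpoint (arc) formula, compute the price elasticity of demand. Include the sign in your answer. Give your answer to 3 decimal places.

ΔQ = 1513 − 1674 = -161; ΔP = 79.6 − 53 = 26.6.
Midpoints: P̄ = 66.30, Q̄ = 1593.5.
ε = (ΔQ/ΔP)(P̄/Q̄) = (-161/26.6)(66.30/1593.5).

-0.252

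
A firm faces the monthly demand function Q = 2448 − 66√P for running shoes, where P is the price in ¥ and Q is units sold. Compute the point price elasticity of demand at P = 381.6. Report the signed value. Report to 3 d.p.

-0.556

At P = 381.6, Q = 1158.717.
dQ/dP = −66/(2√P) = -1.689.
ε = (dQ/dP)(P/Q) = (-1.689)(381.6/1158.717).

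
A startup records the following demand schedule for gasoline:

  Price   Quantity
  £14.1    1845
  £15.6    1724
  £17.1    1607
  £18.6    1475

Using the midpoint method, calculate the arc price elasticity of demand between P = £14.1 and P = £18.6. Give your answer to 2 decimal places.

-0.81

At P = 14.1, Q = 1845; at P = 18.6, Q = 1475.
ΔQ = -370, ΔP = 4.5. Midpoints: P̄ = 16.35, Q̄ = 1660.0.
ε = (ΔQ/ΔP)(P̄/Q̄) = (-370/4.5)(16.35/1660.0).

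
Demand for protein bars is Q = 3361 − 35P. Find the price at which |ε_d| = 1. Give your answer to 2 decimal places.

For linear demand Q = a − bP, ε = −bP/(a − bP). |ε| = 1 when bP = a − bP, i.e. P = a/(2b).
P = 3361/(2·35) = 3361/70 = 48.0143.

48.01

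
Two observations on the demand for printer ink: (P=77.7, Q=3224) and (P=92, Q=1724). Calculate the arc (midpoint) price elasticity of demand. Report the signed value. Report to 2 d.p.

-3.60

ΔQ = 1724 − 3224 = -1500; ΔP = 92 − 77.7 = 14.3.
Midpoints: P̄ = 84.85, Q̄ = 2474.0.
ε = (ΔQ/ΔP)(P̄/Q̄) = (-1500/14.3)(84.85/2474.0).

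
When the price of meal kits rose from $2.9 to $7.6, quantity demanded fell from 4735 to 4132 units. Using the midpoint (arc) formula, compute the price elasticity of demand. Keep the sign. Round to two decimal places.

-0.15

ΔQ = 4132 − 4735 = -603; ΔP = 7.6 − 2.9 = 4.7.
Midpoints: P̄ = 5.25, Q̄ = 4433.5.
ε = (ΔQ/ΔP)(P̄/Q̄) = (-603/4.7)(5.25/4433.5).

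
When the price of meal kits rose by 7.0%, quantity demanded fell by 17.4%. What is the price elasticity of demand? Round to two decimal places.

-2.49

ε = %ΔQ / %ΔP = (-17.4)/(7.0) = -2.486.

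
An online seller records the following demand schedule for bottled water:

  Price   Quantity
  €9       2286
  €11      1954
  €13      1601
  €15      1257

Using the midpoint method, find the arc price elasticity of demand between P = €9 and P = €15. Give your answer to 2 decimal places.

-1.16

At P = 9, Q = 2286; at P = 15, Q = 1257.
ΔQ = -1029, ΔP = 6. Midpoints: P̄ = 12.00, Q̄ = 1771.5.
ε = (ΔQ/ΔP)(P̄/Q̄) = (-1029/6)(12.00/1771.5).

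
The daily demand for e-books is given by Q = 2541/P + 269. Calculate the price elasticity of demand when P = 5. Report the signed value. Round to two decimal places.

-0.65

At P = 5, Q = 777.200.
dQ/dP = −2541/P² = -101.640.
ε = (dQ/dP)(P/Q) = (-101.640)(5/777.200).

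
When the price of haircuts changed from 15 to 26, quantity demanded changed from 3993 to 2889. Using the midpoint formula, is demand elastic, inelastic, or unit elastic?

Arc ε ≈ -0.598.
|ε| = 0.60 < 1.

inelastic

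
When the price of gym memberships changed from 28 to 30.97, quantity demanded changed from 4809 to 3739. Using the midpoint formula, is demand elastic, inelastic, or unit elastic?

elastic

Arc ε ≈ -2.485.
|ε| = 2.49 > 1.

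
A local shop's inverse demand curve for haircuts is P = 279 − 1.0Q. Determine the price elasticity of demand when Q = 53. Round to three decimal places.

-4.264

At Q = 53, P = 279 − 1.0(53) = 226.00.
dP/dQ = −1.0, so dQ/dP = 1/(−1.0) = -1.000.
ε = (dQ/dP)(P/Q) = (-1.000)(226.00/53).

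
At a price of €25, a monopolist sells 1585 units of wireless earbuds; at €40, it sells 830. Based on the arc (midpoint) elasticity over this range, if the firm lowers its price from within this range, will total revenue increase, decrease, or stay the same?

Arc ε = (-755/15)(32.50/1207.5) ≈ -1.355.
|ε| = 1.35 > 1, so demand is elastic. A price cut therefore raises total revenue.

increase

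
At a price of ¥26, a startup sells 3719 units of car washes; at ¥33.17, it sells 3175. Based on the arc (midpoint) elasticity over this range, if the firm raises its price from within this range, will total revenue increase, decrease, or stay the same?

increase

Arc ε = (-544/7.17)(29.59/3447.0) ≈ -0.651.
|ε| = 0.65 < 1, so demand is inelastic. A price rise therefore raises total revenue.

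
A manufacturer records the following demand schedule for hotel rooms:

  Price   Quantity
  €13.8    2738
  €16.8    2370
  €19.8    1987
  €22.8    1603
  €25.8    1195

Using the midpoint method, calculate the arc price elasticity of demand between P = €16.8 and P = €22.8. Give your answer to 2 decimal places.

At P = 16.8, Q = 2370; at P = 22.8, Q = 1603.
ΔQ = -767, ΔP = 6.0. Midpoints: P̄ = 19.80, Q̄ = 1986.5.
ε = (ΔQ/ΔP)(P̄/Q̄) = (-767/6.0)(19.80/1986.5).

-1.27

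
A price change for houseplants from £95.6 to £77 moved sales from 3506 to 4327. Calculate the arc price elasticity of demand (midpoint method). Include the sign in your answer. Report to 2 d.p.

-0.97

ΔQ = 4327 − 3506 = 821; ΔP = 77 − 95.6 = -18.6.
Midpoints: P̄ = 86.30, Q̄ = 3916.5.
ε = (ΔQ/ΔP)(P̄/Q̄) = (821/-18.6)(86.30/3916.5).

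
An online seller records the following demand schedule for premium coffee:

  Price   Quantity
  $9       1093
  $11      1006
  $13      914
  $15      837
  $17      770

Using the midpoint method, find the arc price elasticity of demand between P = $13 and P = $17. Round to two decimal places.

-0.64

At P = 13, Q = 914; at P = 17, Q = 770.
ΔQ = -144, ΔP = 4. Midpoints: P̄ = 15.00, Q̄ = 842.0.
ε = (ΔQ/ΔP)(P̄/Q̄) = (-144/4)(15.00/842.0).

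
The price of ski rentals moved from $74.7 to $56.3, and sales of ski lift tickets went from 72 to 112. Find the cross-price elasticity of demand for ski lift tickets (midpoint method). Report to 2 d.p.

ΔQ_x = 112 − 72 = 40; ΔP_y = 56.3 − 74.7 = -18.4.
Midpoints: P̄_y = 65.50, Q̄_x = 92.0.
ε_xy = (ΔQ_x/ΔP_y)(P̄_y/Q̄_x) = (40/-18.4)(65.50/92.0).
ε_xy < 0, so the goods are complements.

-1.55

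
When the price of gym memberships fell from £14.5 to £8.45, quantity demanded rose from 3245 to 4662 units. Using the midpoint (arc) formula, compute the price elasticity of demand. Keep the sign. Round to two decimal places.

ΔQ = 4662 − 3245 = 1417; ΔP = 8.45 − 14.5 = -6.05.
Midpoints: P̄ = 11.47, Q̄ = 3953.5.
ε = (ΔQ/ΔP)(P̄/Q̄) = (1417/-6.05)(11.47/3953.5).

-0.68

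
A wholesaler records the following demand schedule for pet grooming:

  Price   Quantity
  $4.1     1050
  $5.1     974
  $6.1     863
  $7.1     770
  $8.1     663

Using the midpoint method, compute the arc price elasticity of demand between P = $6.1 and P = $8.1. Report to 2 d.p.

-0.93

At P = 6.1, Q = 863; at P = 8.1, Q = 663.
ΔQ = -200, ΔP = 2.0. Midpoints: P̄ = 7.10, Q̄ = 763.0.
ε = (ΔQ/ΔP)(P̄/Q̄) = (-200/2.0)(7.10/763.0).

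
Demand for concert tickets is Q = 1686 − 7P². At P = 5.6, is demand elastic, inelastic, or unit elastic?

inelastic

Q = 1466.480, dQ/dP = -78.400.
ε = (dQ/dP)(P/Q) ≈ -0.299.
|ε| = 0.30 < 1.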